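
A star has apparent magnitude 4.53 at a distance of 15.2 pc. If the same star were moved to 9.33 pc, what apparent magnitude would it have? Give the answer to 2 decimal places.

m ≈ 3.47

Flux ∝ 1/d², so Δm = 5 log₁₀(d₂/d₁) = 5 log₁₀(9.33/15.2) = -1.060
m₂ = m₁ + Δm = 4.53 + (-1.060) = 3.470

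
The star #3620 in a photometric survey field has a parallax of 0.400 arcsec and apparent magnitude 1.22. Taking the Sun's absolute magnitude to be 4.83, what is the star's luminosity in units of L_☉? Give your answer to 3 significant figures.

L/L_☉ ≈ 1.74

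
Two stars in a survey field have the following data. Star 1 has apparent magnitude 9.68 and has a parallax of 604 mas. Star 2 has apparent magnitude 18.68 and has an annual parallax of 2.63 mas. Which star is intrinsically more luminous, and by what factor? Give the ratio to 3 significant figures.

Star 1: p = 604 mas = 0.604″ → d = 1/p = 1.656 pc
Star 1: M = m − 5 log₁₀ d + 5 = 9.68 − 5·0.2190 + 5 = 13.585
Star 2: p = 2.63 mas = 2.63×10^-3″ → d = 1/p = 380.2 pc
Star 2: M = m − 5 log₁₀ d + 5 = 18.68 − 5·2.5800 + 5 = 10.780
ΔM = M_1 − M_2 = 13.585 − (10.780) = 2.805; smaller M is more luminous → Star 2.
L ratio = 10^(0.4 |ΔM|) = 10^1.122 = 13.25

Star 2 is more luminous, by a factor of 13.2.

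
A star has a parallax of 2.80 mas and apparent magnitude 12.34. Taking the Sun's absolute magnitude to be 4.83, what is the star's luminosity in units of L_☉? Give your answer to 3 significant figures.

L/L_☉ ≈ 1.26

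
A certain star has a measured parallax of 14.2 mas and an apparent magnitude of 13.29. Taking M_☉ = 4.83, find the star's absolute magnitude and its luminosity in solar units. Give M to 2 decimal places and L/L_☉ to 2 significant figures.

M ≈ 9.05; L/L_☉ ≈ 0.020

d = 1/p = 1000/14.2 mas = 70.42 pc
M = m − 5 log₁₀ d + 5 = 13.29 − 5·1.8477 + 5 = 9.051
M − M_☉ = 9.051 − 4.83 = 4.221
L/L_☉ = 10^(−0.4 × 4.221) = 0.02048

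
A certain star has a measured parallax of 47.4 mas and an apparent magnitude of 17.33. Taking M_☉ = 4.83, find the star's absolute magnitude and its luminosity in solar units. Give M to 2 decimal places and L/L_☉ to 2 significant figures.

M ≈ 15.71; L/L_☉ ≈ 4.5×10^-5

d = 1/p = 1000/47.4 mas = 21.10 pc
M = m − 5 log₁₀ d + 5 = 17.33 − 5·1.3242 + 5 = 15.709
M − M_☉ = 15.709 − 4.83 = 10.879
L/L_☉ = 10^(−0.4 × 10.879) = 4.451×10^-5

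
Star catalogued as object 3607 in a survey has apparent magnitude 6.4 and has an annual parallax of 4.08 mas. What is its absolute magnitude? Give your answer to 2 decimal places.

p = 4.08 mas = 4.08×10^-3″ → d = 1/p = 245.1 pc
5 log₁₀(d/10 pc) = 5 log₁₀(245.1) − 5 = 6.947
M = m − 5 log₁₀(d/10) = 6.4 − 6.947 = -0.547

M ≈ -0.55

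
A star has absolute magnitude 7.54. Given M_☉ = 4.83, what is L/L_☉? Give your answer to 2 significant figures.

L/L_☉ ≈ 0.082

M − M_☉ = 7.54 − 4.83 = 2.710
L/L_☉ = 10^(−0.4 (M − M_☉)) = 10^-1.084 = 0.08241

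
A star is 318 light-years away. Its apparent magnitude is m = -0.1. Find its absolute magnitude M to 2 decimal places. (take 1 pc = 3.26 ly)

M ≈ -5.05

d = 318 ly / 3.26 = 97.55 pc
5 log₁₀(d/10 pc) = 5 log₁₀(97.55) − 5 = 4.946
M = m − 5 log₁₀(d/10) = -0.1 − 4.946 = -5.046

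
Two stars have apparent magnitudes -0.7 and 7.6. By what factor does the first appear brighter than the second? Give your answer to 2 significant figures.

Magnitude difference = -8.3
Flux ratio = 10^(−0.4 Δm) = 10^(−0.4 × -8.3) = 10^3.320 = 2089

2100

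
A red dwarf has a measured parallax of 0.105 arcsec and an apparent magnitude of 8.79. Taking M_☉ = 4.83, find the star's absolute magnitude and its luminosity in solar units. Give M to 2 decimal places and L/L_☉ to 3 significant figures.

M ≈ 8.90; L/L_☉ ≈ 0.0236

d = 1/p = 1/0.105″ = 9.524 pc
M = m − 5 log₁₀ d + 5 = 8.79 − 5·0.9788 + 5 = 8.896
M − M_☉ = 8.896 − 4.83 = 4.066
L/L_☉ = 10^(−0.4 × 4.066) = 0.02364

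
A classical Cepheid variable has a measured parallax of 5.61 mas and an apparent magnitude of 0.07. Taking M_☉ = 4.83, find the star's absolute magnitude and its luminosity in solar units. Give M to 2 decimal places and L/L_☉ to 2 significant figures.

d = 1/p = 1000/5.61 mas = 178.3 pc
M = m − 5 log₁₀ d + 5 = 0.07 − 5·2.2510 + 5 = -6.185
M − M_☉ = -6.185 − 4.83 = -11.015
L/L_☉ = 10^(−0.4 × -11.015) = 25470

M ≈ -6.19; L/L_☉ ≈ 25000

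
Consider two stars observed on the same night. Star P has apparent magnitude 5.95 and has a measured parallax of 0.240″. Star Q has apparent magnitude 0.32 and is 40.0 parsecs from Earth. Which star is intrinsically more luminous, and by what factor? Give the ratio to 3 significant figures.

Star P: d = 1/p = 1/0.240″ = 4.167 pc
Star P: M = m − 5 log₁₀ d + 5 = 5.95 − 5·0.6198 + 5 = 7.851
Star Q: M = m − 5 log₁₀ d + 5 = 0.32 − 5·1.6021 + 5 = -2.690
ΔM = M_P − M_Q = 7.851 − (-2.690) = 10.541; smaller M is more luminous → Star Q.
L ratio = 10^(0.4 |ΔM|) = 10^4.217 = 16460

Star Q is more luminous, by a factor of 16500.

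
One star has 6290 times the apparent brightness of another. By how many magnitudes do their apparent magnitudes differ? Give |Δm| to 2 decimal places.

Pogson: Δm = −2.5 log₁₀(ratio) = −2.5 log₁₀(6290) = −2.5 × 3.7987 = -9.497

|Δm| ≈ 9.50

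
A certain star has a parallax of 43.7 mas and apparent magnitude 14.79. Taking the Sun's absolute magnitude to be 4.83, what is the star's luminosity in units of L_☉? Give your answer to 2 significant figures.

d = 1/p = 1000/43.7 mas = 22.88 pc
M = m − 5 log₁₀ d + 5 = 14.79 − 5·1.3595 + 5 = 12.992
M − M_☉ = 12.992 − 4.83 = 8.162
L/L_☉ = 10^(−0.4 × 8.162) = 5.433×10^-4

L/L_☉ ≈ 5.4×10^-4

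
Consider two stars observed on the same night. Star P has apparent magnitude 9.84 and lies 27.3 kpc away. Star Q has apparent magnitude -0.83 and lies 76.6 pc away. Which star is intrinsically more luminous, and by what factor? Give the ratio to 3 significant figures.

Star P: d = 27.3 kpc = 27300 pc
Star P: M = m − 5 log₁₀ d + 5 = 9.84 − 5·4.4362 + 5 = -7.341
Star Q: M = m − 5 log₁₀ d + 5 = -0.83 − 5·1.8842 + 5 = -5.251
ΔM = M_P − M_Q = -7.341 − (-5.251) = -2.090; smaller M is more luminous → Star P.
L ratio = 10^(0.4 |ΔM|) = 10^0.836 = 6.853

Star P is more luminous, by a factor of 6.85.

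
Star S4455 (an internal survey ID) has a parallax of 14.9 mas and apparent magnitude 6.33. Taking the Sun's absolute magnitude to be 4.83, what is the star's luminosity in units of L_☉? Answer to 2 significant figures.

L/L_☉ ≈ 11

d = 1/p = 1000/14.9 mas = 67.11 pc
M = m − 5 log₁₀ d + 5 = 6.33 − 5·1.8268 + 5 = 2.196
M − M_☉ = 2.196 − 4.83 = -2.634
L/L_☉ = 10^(−0.4 × -2.634) = 11.31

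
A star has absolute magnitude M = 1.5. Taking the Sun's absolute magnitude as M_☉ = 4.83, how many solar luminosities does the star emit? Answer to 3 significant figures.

L/L_☉ ≈ 21.5

M − M_☉ = 1.5 − 4.83 = -3.330
L/L_☉ = 10^(−0.4 (M − M_☉)) = 10^1.332 = 21.48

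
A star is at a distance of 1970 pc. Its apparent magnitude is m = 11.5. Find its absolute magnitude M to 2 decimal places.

M ≈ 0.03

5 log₁₀(d/10 pc) = 5 log₁₀(1970) − 5 = 11.472
M = m − 5 log₁₀(d/10) = 11.5 − 11.472 = 0.028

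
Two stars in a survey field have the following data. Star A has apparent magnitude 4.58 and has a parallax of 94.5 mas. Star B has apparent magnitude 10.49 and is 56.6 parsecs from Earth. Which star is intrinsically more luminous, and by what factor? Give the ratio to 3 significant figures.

Star A is more luminous, by a factor of 8.08.

Star A: p = 94.5 mas = 0.0945″ → d = 1/p = 10.58 pc
Star A: M = m − 5 log₁₀ d + 5 = 4.58 − 5·1.0246 + 5 = 4.457
Star B: M = m − 5 log₁₀ d + 5 = 10.49 − 5·1.7528 + 5 = 6.726
ΔM = M_A − M_B = 4.457 − (6.726) = -2.269; smaller M is more luminous → Star A.
L ratio = 10^(0.4 |ΔM|) = 10^0.908 = 8.082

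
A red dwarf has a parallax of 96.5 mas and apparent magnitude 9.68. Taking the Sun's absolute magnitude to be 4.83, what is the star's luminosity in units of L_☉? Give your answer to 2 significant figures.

d = 1/p = 1000/96.5 mas = 10.36 pc
M = m − 5 log₁₀ d + 5 = 9.68 − 5·1.0155 + 5 = 9.603
M − M_☉ = 9.603 − 4.83 = 4.773
L/L_☉ = 10^(−0.4 × 4.773) = 0.01233

L/L_☉ ≈ 0.012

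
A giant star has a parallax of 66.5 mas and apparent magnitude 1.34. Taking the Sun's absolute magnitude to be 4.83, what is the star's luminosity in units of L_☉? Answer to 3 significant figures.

d = 1/p = 1000/66.5 mas = 15.04 pc
M = m − 5 log₁₀ d + 5 = 1.34 − 5·1.1772 + 5 = 0.454
M − M_☉ = 0.454 − 4.83 = -4.376
L/L_☉ = 10^(−0.4 × -4.376) = 56.28

L/L_☉ ≈ 56.3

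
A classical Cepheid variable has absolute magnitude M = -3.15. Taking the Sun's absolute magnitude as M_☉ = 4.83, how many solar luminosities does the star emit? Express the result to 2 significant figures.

L/L_☉ ≈ 1600

M − M_☉ = -3.15 − 4.83 = -7.980
L/L_☉ = 10^(−0.4 (M − M_☉)) = 10^3.192 = 1556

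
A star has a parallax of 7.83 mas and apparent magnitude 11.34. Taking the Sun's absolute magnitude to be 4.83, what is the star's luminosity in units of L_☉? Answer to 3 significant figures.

L/L_☉ ≈ 0.406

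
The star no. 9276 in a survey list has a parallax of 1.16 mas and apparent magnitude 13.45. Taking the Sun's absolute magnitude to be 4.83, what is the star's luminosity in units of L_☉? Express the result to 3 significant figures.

d = 1/p = 1000/1.16 mas = 862.1 pc
M = m − 5 log₁₀ d + 5 = 13.45 − 5·2.9355 + 5 = 3.772
M − M_☉ = 3.772 − 4.83 = -1.058
L/L_☉ = 10^(−0.4 × -1.058) = 2.649

L/L_☉ ≈ 2.65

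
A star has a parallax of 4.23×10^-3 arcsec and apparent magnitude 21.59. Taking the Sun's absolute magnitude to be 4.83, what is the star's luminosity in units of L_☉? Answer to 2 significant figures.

L/L_☉ ≈ 1.1×10^-4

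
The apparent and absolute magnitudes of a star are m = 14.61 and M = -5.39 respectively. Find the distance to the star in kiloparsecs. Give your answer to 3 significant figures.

μ = m − M = 20.000
m − M = 5 log₁₀ d − 5
log₁₀ d = (m − M)/5 + 1 = 5.0000
d = 10^5.0000 = 100000 pc
= 100.0 kpc

d ≈ 100 kpc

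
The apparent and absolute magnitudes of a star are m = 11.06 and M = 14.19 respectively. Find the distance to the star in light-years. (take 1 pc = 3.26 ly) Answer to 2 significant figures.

μ = m − M = -3.130
m − M = 5 log₁₀ d − 5
log₁₀ d = (m − M)/5 + 1 = 0.3740
d = 10^0.3740 = 2.366 pc
= 7.713 ly

d ≈ 7.7 ly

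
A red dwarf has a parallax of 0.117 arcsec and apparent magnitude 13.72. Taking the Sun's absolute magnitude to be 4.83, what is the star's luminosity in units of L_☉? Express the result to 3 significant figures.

L/L_☉ ≈ 2.03×10^-4

d = 1/p = 1/0.117″ = 8.547 pc
M = m − 5 log₁₀ d + 5 = 13.72 − 5·0.9318 + 5 = 14.061
M − M_☉ = 14.061 − 4.83 = 9.231
L/L_☉ = 10^(−0.4 × 9.231) = 2.031×10^-4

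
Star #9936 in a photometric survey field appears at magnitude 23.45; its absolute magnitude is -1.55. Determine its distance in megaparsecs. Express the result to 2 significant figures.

μ = m − M = 25.000
m − M = 5 log₁₀ d − 5
log₁₀ d = (m − M)/5 + 1 = 6.0000
d = 10^6.0000 = 1.000×10^6 pc
= 1.000 Mpc

d ≈ 1.0 Mpc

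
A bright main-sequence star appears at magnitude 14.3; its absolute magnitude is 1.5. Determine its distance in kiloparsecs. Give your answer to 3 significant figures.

d ≈ 3.63 kpc

μ = m − M = 12.800
m − M = 5 log₁₀ d − 5
log₁₀ d = (m − M)/5 + 1 = 3.5600
d = 10^3.5600 = 3631 pc
= 3.631 kpc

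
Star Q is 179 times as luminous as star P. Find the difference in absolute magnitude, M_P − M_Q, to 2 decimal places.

Pogson: ΔM = −2.5 log₁₀(ratio) = −2.5 log₁₀(179) = −2.5 × 2.2529 = -5.632
Star Q is brighter so has the smaller magnitude: M_P − M_Q is positive.

M_P − M_Q ≈ 5.63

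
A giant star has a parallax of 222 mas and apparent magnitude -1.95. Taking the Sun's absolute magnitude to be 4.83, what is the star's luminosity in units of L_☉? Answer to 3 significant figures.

L/L_☉ ≈ 105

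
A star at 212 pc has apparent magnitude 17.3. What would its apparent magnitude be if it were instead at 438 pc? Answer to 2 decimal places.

Flux ∝ 1/d², so Δm = 5 log₁₀(d₂/d₁) = 5 log₁₀(438/212) = 1.576
m₂ = m₁ + Δm = 17.3 + (1.576) = 18.876

m ≈ 18.88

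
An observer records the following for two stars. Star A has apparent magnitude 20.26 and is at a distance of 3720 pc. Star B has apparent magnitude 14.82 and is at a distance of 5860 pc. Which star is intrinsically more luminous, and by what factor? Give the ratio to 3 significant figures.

Star A: M = m − 5 log₁₀ d + 5 = 20.26 − 5·3.5705 + 5 = 7.407
Star B: M = m − 5 log₁₀ d + 5 = 14.82 − 5·3.7679 + 5 = 0.981
ΔM = M_A − M_B = 7.407 − (0.981) = 6.427; smaller M is more luminous → Star B.
L ratio = 10^(0.4 |ΔM|) = 10^2.571 = 372.1

Star B is more luminous, by a factor of 372.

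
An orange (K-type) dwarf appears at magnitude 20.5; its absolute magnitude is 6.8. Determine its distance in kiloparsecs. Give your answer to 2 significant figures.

d ≈ 5.5 kpc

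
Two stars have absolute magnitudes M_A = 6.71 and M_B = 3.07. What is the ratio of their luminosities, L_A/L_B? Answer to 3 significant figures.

L_A/L_B ≈ 0.0350

ΔM = M_A − M_B = 3.64
L_A/L_B = 10^(−0.4 ΔM) = 10^-1.456 = 0.03499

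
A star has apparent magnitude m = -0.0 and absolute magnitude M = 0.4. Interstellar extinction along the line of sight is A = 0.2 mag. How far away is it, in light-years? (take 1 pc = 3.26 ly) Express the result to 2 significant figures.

m − M = 5 log₁₀(d/10 pc) + A  ⇒  -0.0 − (0.4) − 0.2 = 5 log₁₀(d/10)
-0.600 = 5 log₁₀(d/10)
log₁₀ d = (m − M − A)/5 + 1 = 0.8800
d = 10^0.8800 = 7.586 pc
= 24.73 ly

d ≈ 25 ly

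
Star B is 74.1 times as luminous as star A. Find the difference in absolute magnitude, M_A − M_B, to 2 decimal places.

Pogson: ΔM = −2.5 log₁₀(ratio) = −2.5 log₁₀(74.1) = −2.5 × 1.8698 = -4.675
Star B is brighter so has the smaller magnitude: M_A − M_B is positive.

M_A − M_B ≈ 4.67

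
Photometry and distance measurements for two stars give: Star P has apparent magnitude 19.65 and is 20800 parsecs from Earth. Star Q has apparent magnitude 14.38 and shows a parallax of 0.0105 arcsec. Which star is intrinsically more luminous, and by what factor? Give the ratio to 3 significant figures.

Star P is more luminous, by a factor of 372.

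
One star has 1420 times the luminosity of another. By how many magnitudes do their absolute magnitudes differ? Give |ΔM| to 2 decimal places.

|ΔM| ≈ 7.88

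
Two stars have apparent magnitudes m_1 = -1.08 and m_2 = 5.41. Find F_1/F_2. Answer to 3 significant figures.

Δm = -1.08 − (5.41) = -6.49
Flux ratio = 10^(−0.4 Δm) = 10^(−0.4 × -6.49) = 10^2.596 = 394.5

F_1/F_2 ≈ 394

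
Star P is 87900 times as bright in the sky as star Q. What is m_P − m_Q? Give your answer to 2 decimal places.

Pogson: Δm = −2.5 log₁₀(ratio) = −2.5 log₁₀(87900) = −2.5 × 4.9440 = -12.360
Star P is brighter, so it has the smaller magnitude: the difference is negative.

m_P − m_Q ≈ -12.36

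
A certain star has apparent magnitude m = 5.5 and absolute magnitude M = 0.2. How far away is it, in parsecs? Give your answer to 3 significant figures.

d ≈ 115 pc

Distance modulus: m − M = 5.5 − (0.2) = 5.300
m − M = 5 log₁₀ d − 5
log₁₀ d = (m − M)/5 + 1 = 2.0600
d = 10^2.0600 = 114.8 pc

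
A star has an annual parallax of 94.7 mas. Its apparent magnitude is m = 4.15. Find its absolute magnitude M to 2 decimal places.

M ≈ 4.03

p = 94.7 mas = 0.0947″ → d = 1/p = 10.56 pc
5 log₁₀(d/10 pc) = 5 log₁₀(10.56) − 5 = 0.118
M = m − 5 log₁₀(d/10) = 4.15 − 0.118 = 4.032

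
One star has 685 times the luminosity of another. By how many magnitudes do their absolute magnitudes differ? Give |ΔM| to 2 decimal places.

|ΔM| ≈ 7.09

Pogson: ΔM = −2.5 log₁₀(ratio) = −2.5 log₁₀(685) = −2.5 × 2.8357 = -7.089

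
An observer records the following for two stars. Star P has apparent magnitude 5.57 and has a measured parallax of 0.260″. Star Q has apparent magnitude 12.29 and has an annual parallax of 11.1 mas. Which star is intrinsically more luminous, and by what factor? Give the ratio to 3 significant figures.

Star Q is more luminous, by a factor of 1.13.

Star P: d = 1/p = 1/0.260″ = 3.846 pc
Star P: M = m − 5 log₁₀ d + 5 = 5.57 − 5·0.5850 + 5 = 7.645
Star Q: p = 11.1 mas = 0.0111″ → d = 1/p = 90.09 pc
Star Q: M = m − 5 log₁₀ d + 5 = 12.29 − 5·1.9547 + 5 = 7.517
ΔM = M_P − M_Q = 7.645 − (7.517) = 0.128; smaller M is more luminous → Star Q.
L ratio = 10^(0.4 |ΔM|) = 10^0.051 = 1.125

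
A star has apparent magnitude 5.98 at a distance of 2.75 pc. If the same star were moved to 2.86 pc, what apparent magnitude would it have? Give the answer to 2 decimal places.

Flux ∝ 1/d², so Δm = 5 log₁₀(d₂/d₁) = 5 log₁₀(2.86/2.75) = 0.085
m₂ = m₁ + Δm = 5.98 + (0.085) = 6.065

m ≈ 6.07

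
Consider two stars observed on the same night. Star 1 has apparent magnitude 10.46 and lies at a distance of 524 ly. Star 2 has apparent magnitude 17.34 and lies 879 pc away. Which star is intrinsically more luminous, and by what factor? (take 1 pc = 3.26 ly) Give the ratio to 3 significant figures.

Star 1: d = 524 ly / 3.26 = 160.7 pc
Star 1: M = m − 5 log₁₀ d + 5 = 10.46 − 5·2.2061 + 5 = 4.429
Star 2: M = m − 5 log₁₀ d + 5 = 17.34 − 5·2.9440 + 5 = 7.620
ΔM = M_1 − M_2 = 4.429 − (7.620) = -3.191; smaller M is more luminous → Star 1.
L ratio = 10^(0.4 |ΔM|) = 10^1.276 = 18.89

Star 1 is more luminous, by a factor of 18.9.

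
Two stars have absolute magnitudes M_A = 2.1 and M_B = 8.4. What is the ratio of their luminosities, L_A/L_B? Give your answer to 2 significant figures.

L_A/L_B ≈ 330

ΔM = M_A − M_B = -6.3
L_A/L_B = 10^(−0.4 ΔM) = 10^2.520 = 331.1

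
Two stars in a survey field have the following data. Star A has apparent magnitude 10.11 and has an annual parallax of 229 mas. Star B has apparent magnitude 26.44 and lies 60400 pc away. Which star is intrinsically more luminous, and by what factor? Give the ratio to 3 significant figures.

Star B is more luminous, by a factor of 56.2.

Star A: p = 229 mas = 0.229″ → d = 1/p = 4.367 pc
Star A: M = m − 5 log₁₀ d + 5 = 10.11 − 5·0.6402 + 5 = 11.909
Star B: M = m − 5 log₁₀ d + 5 = 26.44 − 5·4.7810 + 5 = 7.535
ΔM = M_A − M_B = 11.909 − (7.535) = 4.374; smaller M is more luminous → Star B.
L ratio = 10^(0.4 |ΔM|) = 10^1.750 = 56.20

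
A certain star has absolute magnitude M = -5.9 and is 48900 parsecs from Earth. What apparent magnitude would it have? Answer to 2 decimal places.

m ≈ 12.55

m = M + 5 log₁₀ d − 5 = -5.9 + 5·4.6893 − 5 = 12.547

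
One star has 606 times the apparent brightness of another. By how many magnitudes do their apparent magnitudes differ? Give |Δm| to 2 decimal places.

Pogson: Δm = −2.5 log₁₀(ratio) = −2.5 log₁₀(606) = −2.5 × 2.7825 = -6.956

|Δm| ≈ 6.96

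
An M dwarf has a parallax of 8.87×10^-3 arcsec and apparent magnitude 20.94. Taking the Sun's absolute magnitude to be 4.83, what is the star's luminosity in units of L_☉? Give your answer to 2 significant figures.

L/L_☉ ≈ 4.6×10^-5

d = 1/p = 1/8.87×10^-3″ = 112.7 pc
M = m − 5 log₁₀ d + 5 = 20.94 − 5·2.0521 + 5 = 15.680
M − M_☉ = 15.680 − 4.83 = 10.850
L/L_☉ = 10^(−0.4 × 10.850) = 4.572×10^-5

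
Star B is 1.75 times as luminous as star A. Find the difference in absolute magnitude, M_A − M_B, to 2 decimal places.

Pogson: ΔM = −2.5 log₁₀(ratio) = −2.5 log₁₀(1.75) = −2.5 × 0.2430 = -0.608
Star B is brighter so has the smaller magnitude: M_A − M_B is positive.

M_A − M_B ≈ 0.61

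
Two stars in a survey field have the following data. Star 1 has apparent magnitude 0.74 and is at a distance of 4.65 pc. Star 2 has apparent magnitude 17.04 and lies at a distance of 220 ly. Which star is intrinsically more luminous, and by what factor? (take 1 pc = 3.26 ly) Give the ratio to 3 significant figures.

Star 1 is more luminous, by a factor of 15700.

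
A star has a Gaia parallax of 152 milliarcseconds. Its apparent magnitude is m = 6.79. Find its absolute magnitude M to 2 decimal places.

p = 152 mas = 0.152″ → d = 1/p = 6.579 pc
5 log₁₀(d/10 pc) = 5 log₁₀(6.579) − 5 = -0.909
M = m − 5 log₁₀(d/10) = 6.79 + 0.909 = 7.699

M ≈ 7.70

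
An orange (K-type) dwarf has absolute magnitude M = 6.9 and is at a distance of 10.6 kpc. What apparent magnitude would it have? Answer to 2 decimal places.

d = 10.6 kpc = 10600 pc
m = M + 5 log₁₀ d − 5 = 6.9 + 5·4.0253 − 5 = 22.027

m ≈ 22.03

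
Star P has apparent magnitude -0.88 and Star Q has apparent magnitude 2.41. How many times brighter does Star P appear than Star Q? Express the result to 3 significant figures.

Δm = -0.88 − (2.41) = -3.29
Flux ratio = 10^(−0.4 Δm) = 10^(−0.4 × -3.29) = 10^1.316 = 20.70

20.7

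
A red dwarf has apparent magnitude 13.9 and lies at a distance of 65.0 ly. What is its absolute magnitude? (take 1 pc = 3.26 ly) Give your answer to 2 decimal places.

M ≈ 12.40

d = 65.0 ly / 3.26 = 19.94 pc
5 log₁₀(d/10 pc) = 5 log₁₀(19.94) − 5 = 1.498
M = m − 5 log₁₀(d/10) = 13.9 − 1.498 = 12.402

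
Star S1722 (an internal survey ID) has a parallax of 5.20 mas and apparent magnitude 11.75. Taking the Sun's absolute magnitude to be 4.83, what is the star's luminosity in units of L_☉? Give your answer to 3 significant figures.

d = 1/p = 1000/5.20 mas = 192.3 pc
M = m − 5 log₁₀ d + 5 = 11.75 − 5·2.2840 + 5 = 5.330
M − M_☉ = 5.330 − 4.83 = 0.500
L/L_☉ = 10^(−0.4 × 0.500) = 0.6309

L/L_☉ ≈ 0.631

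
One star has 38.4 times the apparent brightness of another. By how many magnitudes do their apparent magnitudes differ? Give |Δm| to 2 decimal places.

Pogson: Δm = −2.5 log₁₀(ratio) = −2.5 log₁₀(38.4) = −2.5 × 1.5843 = -3.961

|Δm| ≈ 3.96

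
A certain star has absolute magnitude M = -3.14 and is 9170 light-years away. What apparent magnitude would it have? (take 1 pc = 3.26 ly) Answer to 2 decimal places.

m ≈ 9.11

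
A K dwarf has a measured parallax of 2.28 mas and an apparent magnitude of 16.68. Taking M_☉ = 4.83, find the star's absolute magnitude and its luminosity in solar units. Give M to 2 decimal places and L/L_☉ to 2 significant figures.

M ≈ 8.47; L/L_☉ ≈ 0.035

d = 1/p = 1000/2.28 mas = 438.6 pc
M = m − 5 log₁₀ d + 5 = 16.68 − 5·2.6421 + 5 = 8.470
M − M_☉ = 8.470 − 4.83 = 3.640
L/L_☉ = 10^(−0.4 × 3.640) = 0.03501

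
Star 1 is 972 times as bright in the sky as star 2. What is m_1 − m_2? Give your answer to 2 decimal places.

m_1 − m_2 ≈ -7.47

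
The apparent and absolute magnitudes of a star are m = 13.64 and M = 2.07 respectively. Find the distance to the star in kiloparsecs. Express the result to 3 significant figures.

Distance modulus: m − M = 13.64 − (2.07) = 11.570
m − M = 5 log₁₀ d − 5
log₁₀ d = (m − M)/5 + 1 = 3.3140
d = 10^3.3140 = 2061 pc
= 2.061 kpc

d ≈ 2.06 kpc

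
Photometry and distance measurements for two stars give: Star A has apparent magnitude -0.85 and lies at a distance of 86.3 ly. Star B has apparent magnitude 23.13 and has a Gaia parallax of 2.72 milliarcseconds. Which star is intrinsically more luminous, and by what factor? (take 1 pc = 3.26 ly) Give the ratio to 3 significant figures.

Star A is more luminous, by a factor of 2.03×10^7.

Star A: d = 86.3 ly / 3.26 = 26.47 pc
Star A: M = m − 5 log₁₀ d + 5 = -0.85 − 5·1.4228 + 5 = -2.964
Star B: p = 2.72 mas = 2.72×10^-3″ → d = 1/p = 367.6 pc
Star B: M = m − 5 log₁₀ d + 5 = 23.13 − 5·2.5654 + 5 = 15.303
ΔM = M_A − M_B = -2.964 − (15.303) = -18.267; smaller M is more luminous → Star A.
L ratio = 10^(0.4 |ΔM|) = 10^7.307 = 2.026×10^7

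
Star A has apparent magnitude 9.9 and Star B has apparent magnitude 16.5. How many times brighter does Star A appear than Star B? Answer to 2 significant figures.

Δm = 9.9 − (16.5) = -6.6
Flux ratio = 10^(−0.4 Δm) = 10^(−0.4 × -6.6) = 10^2.640 = 436.5

440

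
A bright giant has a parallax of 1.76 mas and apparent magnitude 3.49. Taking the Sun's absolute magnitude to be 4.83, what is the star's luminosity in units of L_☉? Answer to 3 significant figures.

d = 1/p = 1000/1.76 mas = 568.2 pc
M = m − 5 log₁₀ d + 5 = 3.49 − 5·2.7545 + 5 = -5.282
M − M_☉ = -5.282 − 4.83 = -10.112
L/L_☉ = 10^(−0.4 × -10.112) = 11090

L/L_☉ ≈ 11100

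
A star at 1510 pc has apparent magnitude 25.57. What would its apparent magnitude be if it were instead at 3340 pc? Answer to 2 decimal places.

Flux ∝ 1/d², so Δm = 5 log₁₀(d₂/d₁) = 5 log₁₀(3340/1510) = 1.724
m₂ = m₁ + Δm = 25.57 + (1.724) = 27.294

m ≈ 27.29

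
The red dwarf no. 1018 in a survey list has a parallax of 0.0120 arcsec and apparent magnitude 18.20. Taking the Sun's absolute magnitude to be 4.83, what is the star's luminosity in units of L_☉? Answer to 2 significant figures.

L/L_☉ ≈ 3.1×10^-4

d = 1/p = 1/0.0120″ = 83.33 pc
M = m − 5 log₁₀ d + 5 = 18.20 − 5·1.9208 + 5 = 13.596
M − M_☉ = 13.596 − 4.83 = 8.766
L/L_☉ = 10^(−0.4 × 8.766) = 3.116×10^-4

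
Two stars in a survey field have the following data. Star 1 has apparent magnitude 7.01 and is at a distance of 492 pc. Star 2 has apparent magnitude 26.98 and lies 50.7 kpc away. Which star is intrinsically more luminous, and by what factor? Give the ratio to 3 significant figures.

Star 1 is more luminous, by a factor of 9160.

Star 1: M = m − 5 log₁₀ d + 5 = 7.01 − 5·2.6920 + 5 = -1.450
Star 2: d = 50.7 kpc = 50700 pc
Star 2: M = m − 5 log₁₀ d + 5 = 26.98 − 5·4.7050 + 5 = 8.455
ΔM = M_1 − M_2 = -1.450 − (8.455) = -9.905; smaller M is more luminous → Star 1.
L ratio = 10^(0.4 |ΔM|) = 10^3.962 = 9160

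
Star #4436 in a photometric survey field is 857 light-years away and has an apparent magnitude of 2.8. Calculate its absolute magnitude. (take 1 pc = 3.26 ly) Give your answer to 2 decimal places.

M ≈ -4.30

d = 857 ly / 3.26 = 262.9 pc
5 log₁₀(d/10 pc) = 5 log₁₀(262.9) − 5 = 7.099
M = m − 5 log₁₀(d/10) = 2.8 − 7.099 = -4.299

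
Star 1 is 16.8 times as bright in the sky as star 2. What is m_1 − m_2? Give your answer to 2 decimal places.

m_1 − m_2 ≈ -3.06

Pogson: Δm = −2.5 log₁₀(ratio) = −2.5 log₁₀(16.8) = −2.5 × 1.2253 = -3.063
Star 1 is brighter, so it has the smaller magnitude: the difference is negative.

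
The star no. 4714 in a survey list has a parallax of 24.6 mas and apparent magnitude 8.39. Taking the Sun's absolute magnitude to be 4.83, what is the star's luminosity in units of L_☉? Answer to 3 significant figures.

L/L_☉ ≈ 0.622

d = 1/p = 1000/24.6 mas = 40.65 pc
M = m − 5 log₁₀ d + 5 = 8.39 − 5·1.6091 + 5 = 5.345
M − M_☉ = 5.345 − 4.83 = 0.515
L/L_☉ = 10^(−0.4 × 0.515) = 0.6225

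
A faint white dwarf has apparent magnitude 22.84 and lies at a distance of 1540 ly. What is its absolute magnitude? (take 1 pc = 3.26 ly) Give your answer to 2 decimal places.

M ≈ 14.47

d = 1540 ly / 3.26 = 472.4 pc
5 log₁₀(d/10 pc) = 5 log₁₀(472.4) − 5 = 8.372
M = m − 5 log₁₀(d/10) = 22.84 − 8.372 = 14.468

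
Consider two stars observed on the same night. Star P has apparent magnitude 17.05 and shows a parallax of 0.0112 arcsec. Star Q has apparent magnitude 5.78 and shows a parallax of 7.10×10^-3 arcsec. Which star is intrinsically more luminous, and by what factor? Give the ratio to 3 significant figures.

Star P: d = 1/p = 1/0.0112″ = 89.29 pc
Star P: M = m − 5 log₁₀ d + 5 = 17.05 − 5·1.9508 + 5 = 12.296
Star Q: d = 1/p = 1/7.10×10^-3″ = 140.8 pc
Star Q: M = m − 5 log₁₀ d + 5 = 5.78 − 5·2.1487 + 5 = 0.036
ΔM = M_P − M_Q = 12.296 − (0.036) = 12.260; smaller M is more luminous → Star Q.
L ratio = 10^(0.4 |ΔM|) = 10^4.904 = 80150

Star Q is more luminous, by a factor of 80200.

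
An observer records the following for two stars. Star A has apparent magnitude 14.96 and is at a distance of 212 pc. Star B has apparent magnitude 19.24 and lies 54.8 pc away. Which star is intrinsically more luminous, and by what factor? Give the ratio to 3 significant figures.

Star A is more luminous, by a factor of 771.

Star A: M = m − 5 log₁₀ d + 5 = 14.96 − 5·2.3263 + 5 = 8.328
Star B: M = m − 5 log₁₀ d + 5 = 19.24 − 5·1.7388 + 5 = 15.546
ΔM = M_A − M_B = 8.328 − (15.546) = -7.218; smaller M is more luminous → Star A.
L ratio = 10^(0.4 |ΔM|) = 10^2.887 = 771.1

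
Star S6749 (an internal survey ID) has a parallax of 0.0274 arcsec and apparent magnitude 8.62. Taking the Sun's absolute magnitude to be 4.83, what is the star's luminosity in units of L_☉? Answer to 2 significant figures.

L/L_☉ ≈ 0.41

d = 1/p = 1/0.0274″ = 36.50 pc
M = m − 5 log₁₀ d + 5 = 8.62 − 5·1.5622 + 5 = 5.809
M − M_☉ = 5.809 − 4.83 = 0.979
L/L_☉ = 10^(−0.4 × 0.979) = 0.4060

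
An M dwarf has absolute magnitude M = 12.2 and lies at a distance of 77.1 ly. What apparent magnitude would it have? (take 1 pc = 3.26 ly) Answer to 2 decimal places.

m ≈ 14.07

d = 77.1 ly / 3.26 = 23.65 pc
m = M + 5 log₁₀ d − 5 = 12.2 + 5·1.3738 − 5 = 14.069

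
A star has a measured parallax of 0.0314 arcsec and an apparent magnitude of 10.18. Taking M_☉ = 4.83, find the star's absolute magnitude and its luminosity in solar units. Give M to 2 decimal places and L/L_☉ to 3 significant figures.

d = 1/p = 1/0.0314″ = 31.85 pc
M = m − 5 log₁₀ d + 5 = 10.18 − 5·1.5031 + 5 = 7.665
M − M_☉ = 7.665 − 4.83 = 2.835
L/L_☉ = 10^(−0.4 × 2.835) = 0.07348

M ≈ 7.66; L/L_☉ ≈ 0.0735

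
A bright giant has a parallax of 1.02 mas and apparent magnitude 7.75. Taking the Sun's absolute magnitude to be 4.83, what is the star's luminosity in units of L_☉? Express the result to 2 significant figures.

L/L_☉ ≈ 650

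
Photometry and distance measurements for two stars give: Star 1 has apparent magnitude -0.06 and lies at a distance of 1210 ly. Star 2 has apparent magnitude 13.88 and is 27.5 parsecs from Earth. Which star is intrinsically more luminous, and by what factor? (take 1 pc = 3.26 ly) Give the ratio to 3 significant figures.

Star 1 is more luminous, by a factor of 6.86×10^7.

Star 1: d = 1210 ly / 3.26 = 371.2 pc
Star 1: M = m − 5 log₁₀ d + 5 = -0.06 − 5·2.5696 + 5 = -7.908
Star 2: M = m − 5 log₁₀ d + 5 = 13.88 − 5·1.4393 + 5 = 11.683
ΔM = M_1 − M_2 = -7.908 − (11.683) = -19.591; smaller M is more luminous → Star 1.
L ratio = 10^(0.4 |ΔM|) = 10^7.836 = 6.862×10^7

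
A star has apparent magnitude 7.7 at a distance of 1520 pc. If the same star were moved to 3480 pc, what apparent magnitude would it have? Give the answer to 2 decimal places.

m ≈ 9.50

Flux ∝ 1/d², so Δm = 5 log₁₀(d₂/d₁) = 5 log₁₀(3480/1520) = 1.799
m₂ = m₁ + Δm = 7.7 + (1.799) = 9.499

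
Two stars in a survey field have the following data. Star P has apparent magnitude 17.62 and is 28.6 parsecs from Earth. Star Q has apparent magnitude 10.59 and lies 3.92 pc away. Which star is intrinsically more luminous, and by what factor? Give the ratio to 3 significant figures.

Star Q is more luminous, by a factor of 12.2.

Star P: M = m − 5 log₁₀ d + 5 = 17.62 − 5·1.4564 + 5 = 15.338
Star Q: M = m − 5 log₁₀ d + 5 = 10.59 − 5·0.5933 + 5 = 12.624
ΔM = M_P − M_Q = 15.338 − (12.624) = 2.715; smaller M is more luminous → Star Q.
L ratio = 10^(0.4 |ΔM|) = 10^1.086 = 12.19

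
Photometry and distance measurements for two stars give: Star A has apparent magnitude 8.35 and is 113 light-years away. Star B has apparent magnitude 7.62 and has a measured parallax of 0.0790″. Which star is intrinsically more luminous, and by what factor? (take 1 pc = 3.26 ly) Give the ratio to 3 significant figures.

Star A: d = 113 ly / 3.26 = 34.66 pc
Star A: M = m − 5 log₁₀ d + 5 = 8.35 − 5·1.5399 + 5 = 5.651
Star B: d = 1/p = 1/0.0790″ = 12.66 pc
Star B: M = m − 5 log₁₀ d + 5 = 7.62 − 5·1.1024 + 5 = 7.108
ΔM = M_A − M_B = 5.651 − (7.108) = -1.457; smaller M is more luminous → Star A.
L ratio = 10^(0.4 |ΔM|) = 10^0.583 = 3.828

Star A is more luminous, by a factor of 3.83.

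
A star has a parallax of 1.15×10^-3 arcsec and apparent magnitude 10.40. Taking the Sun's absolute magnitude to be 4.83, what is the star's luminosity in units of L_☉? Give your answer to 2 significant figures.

L/L_☉ ≈ 45

d = 1/p = 1/1.15×10^-3″ = 869.6 pc
M = m − 5 log₁₀ d + 5 = 10.40 − 5·2.9393 + 5 = 0.703
M − M_☉ = 0.703 − 4.83 = -4.127
L/L_☉ = 10^(−0.4 × -4.127) = 44.73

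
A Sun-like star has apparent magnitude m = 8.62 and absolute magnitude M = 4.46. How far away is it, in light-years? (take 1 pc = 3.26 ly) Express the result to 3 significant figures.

d ≈ 221 ly

μ = m − M = 4.160
m − M = 5 log₁₀ d − 5
log₁₀ d = (m − M)/5 + 1 = 1.8320
d = 10^1.8320 = 67.92 pc
= 221.4 ly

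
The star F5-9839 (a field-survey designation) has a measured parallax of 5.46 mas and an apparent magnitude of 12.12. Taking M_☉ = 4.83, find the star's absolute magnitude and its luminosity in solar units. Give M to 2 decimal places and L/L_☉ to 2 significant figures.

d = 1/p = 1000/5.46 mas = 183.2 pc
M = m − 5 log₁₀ d + 5 = 12.12 − 5·2.2628 + 5 = 5.806
M − M_☉ = 5.806 − 4.83 = 0.976
L/L_☉ = 10^(−0.4 × 0.976) = 0.4070

M ≈ 5.81; L/L_☉ ≈ 0.41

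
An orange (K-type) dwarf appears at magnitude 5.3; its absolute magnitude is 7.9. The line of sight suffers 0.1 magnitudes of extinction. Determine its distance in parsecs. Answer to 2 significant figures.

m − M = 5 log₁₀(d/10 pc) + A  ⇒  5.3 − (7.9) − 0.1 = 5 log₁₀(d/10)
-2.700 = 5 log₁₀(d/10)
log₁₀ d = (m − M − A)/5 + 1 = 0.4600
d = 10^0.4600 = 2.884 pc

d ≈ 2.9 pc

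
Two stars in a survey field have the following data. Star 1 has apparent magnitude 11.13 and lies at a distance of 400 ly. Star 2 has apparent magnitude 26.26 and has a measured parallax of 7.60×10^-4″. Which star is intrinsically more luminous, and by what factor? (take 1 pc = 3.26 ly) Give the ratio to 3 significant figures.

Star 1 is more luminous, by a factor of 9800.

Star 1: d = 400 ly / 3.26 = 122.7 pc
Star 1: M = m − 5 log₁₀ d + 5 = 11.13 − 5·2.0888 + 5 = 5.686
Star 2: d = 1/p = 1/7.60×10^-4″ = 1316 pc
Star 2: M = m − 5 log₁₀ d + 5 = 26.26 − 5·3.1192 + 5 = 15.664
ΔM = M_1 − M_2 = 5.686 − (15.664) = -9.978; smaller M is more luminous → Star 1.
L ratio = 10^(0.4 |ΔM|) = 10^3.991 = 9802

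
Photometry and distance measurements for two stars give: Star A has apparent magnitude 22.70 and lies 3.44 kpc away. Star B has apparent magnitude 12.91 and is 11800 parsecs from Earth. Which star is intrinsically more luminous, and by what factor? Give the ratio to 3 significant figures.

Star B is more luminous, by a factor of 97000.

Star A: d = 3.44 kpc = 3440 pc
Star A: M = m − 5 log₁₀ d + 5 = 22.70 − 5·3.5366 + 5 = 10.017
Star B: M = m − 5 log₁₀ d + 5 = 12.91 − 5·4.0719 + 5 = -2.449
ΔM = M_A − M_B = 10.017 − (-2.449) = 12.467; smaller M is more luminous → Star B.
L ratio = 10^(0.4 |ΔM|) = 10^4.987 = 96970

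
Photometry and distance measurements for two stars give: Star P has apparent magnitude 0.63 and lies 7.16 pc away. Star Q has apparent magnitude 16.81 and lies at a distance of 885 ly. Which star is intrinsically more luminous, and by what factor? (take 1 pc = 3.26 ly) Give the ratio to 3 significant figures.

Star P: M = m − 5 log₁₀ d + 5 = 0.63 − 5·0.8549 + 5 = 1.355
Star Q: d = 885 ly / 3.26 = 271.5 pc
Star Q: M = m − 5 log₁₀ d + 5 = 16.81 − 5·2.4337 + 5 = 9.641
ΔM = M_P − M_Q = 1.355 − (9.641) = -8.286; smaller M is more luminous → Star P.
L ratio = 10^(0.4 |ΔM|) = 10^3.314 = 2062

Star P is more luminous, by a factor of 2060.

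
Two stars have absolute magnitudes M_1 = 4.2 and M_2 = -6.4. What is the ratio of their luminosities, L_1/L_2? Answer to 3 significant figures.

ΔM = M_1 − M_2 = 10.6
L_1/L_2 = 10^(−0.4 ΔM) = 10^-4.240 = 5.754×10^-5

L_1/L_2 ≈ 5.75×10^-5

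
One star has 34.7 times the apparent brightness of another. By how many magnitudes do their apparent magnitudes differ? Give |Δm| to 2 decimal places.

|Δm| ≈ 3.85

Pogson: Δm = −2.5 log₁₀(ratio) = −2.5 log₁₀(34.7) = −2.5 × 1.5403 = -3.851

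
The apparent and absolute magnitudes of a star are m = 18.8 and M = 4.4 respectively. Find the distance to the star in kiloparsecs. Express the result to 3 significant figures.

d ≈ 7.59 kpc

μ = m − M = 14.400
m − M = 5 log₁₀ d − 5
log₁₀ d = (m − M)/5 + 1 = 3.8800
d = 10^3.8800 = 7586 pc
= 7.586 kpc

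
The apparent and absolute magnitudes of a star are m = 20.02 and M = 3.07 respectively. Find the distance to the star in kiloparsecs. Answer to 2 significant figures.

d ≈ 25 kpc

Distance modulus: m − M = 20.02 − (3.07) = 16.950
m − M = 5 log₁₀ d − 5
log₁₀ d = (m − M)/5 + 1 = 4.3900
d = 10^4.3900 = 24550 pc
= 24.55 kpc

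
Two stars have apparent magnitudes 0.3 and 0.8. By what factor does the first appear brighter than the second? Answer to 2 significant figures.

Δm = 0.3 − (0.8) = -0.5
Flux ratio = 10^(−0.4 Δm) = 10^(−0.4 × -0.5) = 10^0.200 = 1.585

1.6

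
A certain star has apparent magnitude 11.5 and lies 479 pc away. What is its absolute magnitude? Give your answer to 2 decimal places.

5 log₁₀(d/10 pc) = 5 log₁₀(479.0) − 5 = 8.402
M = m − 5 log₁₀(d/10) = 11.5 − 8.402 = 3.098

M ≈ 3.10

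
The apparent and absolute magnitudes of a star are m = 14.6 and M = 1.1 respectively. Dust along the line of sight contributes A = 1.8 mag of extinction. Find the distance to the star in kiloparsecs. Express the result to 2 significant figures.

m − M = 5 log₁₀(d/10 pc) + A  ⇒  14.6 − (1.1) − 1.8 = 5 log₁₀(d/10)
11.700 = 5 log₁₀(d/10)
log₁₀ d = (m − M − A)/5 + 1 = 3.3400
d = 10^3.3400 = 2188 pc
= 2.188 kpc

d ≈ 2.2 kpc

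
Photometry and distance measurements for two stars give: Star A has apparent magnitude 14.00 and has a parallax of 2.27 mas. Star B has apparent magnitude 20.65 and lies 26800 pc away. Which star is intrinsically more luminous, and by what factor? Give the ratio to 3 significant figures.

Star B is more luminous, by a factor of 8.10.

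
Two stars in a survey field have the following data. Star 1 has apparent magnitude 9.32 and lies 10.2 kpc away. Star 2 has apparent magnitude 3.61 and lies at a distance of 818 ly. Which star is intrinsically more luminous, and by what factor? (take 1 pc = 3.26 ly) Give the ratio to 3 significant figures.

Star 1 is more luminous, by a factor of 8.59.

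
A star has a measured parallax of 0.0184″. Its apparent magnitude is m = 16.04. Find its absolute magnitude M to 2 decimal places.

M ≈ 12.36

d = 1/p = 1/0.0184″ = 54.35 pc
5 log₁₀(d/10 pc) = 5 log₁₀(54.35) − 5 = 3.676
M = m − 5 log₁₀(d/10) = 16.04 − 3.676 = 12.364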